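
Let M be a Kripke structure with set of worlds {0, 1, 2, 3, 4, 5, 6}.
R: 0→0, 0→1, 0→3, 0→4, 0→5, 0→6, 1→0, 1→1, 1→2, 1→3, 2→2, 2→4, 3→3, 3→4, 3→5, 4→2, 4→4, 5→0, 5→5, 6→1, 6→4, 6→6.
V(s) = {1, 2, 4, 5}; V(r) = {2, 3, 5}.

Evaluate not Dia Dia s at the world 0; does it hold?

At 0: Dia Dia s is true, so not Dia Dia s is false.
  At 0: Dia Dia s requires Dia s at some successor in {0, 1, 3, 4, 5, 6}.
    Dia s holds at 0, so Dia Dia s is true at 0.
      At 0: Dia s requires s at some successor in {0, 1, 3, 4, 5, 6}.
        s holds at 1, so Dia s is true at 0.

No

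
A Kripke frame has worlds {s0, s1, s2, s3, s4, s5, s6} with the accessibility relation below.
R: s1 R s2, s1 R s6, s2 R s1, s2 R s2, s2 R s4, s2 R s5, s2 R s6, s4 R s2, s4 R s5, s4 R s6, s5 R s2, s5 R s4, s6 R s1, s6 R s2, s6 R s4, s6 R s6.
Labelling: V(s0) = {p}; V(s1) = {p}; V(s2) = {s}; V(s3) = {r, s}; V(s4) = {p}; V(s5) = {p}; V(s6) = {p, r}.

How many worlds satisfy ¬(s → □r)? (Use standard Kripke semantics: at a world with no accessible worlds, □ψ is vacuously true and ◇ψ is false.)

1

Let φ = ¬(s → □r). Evaluate φ at each world:
  s0 (successors ∅): φ is false.
  s1 (successors {s2, s6}): φ is false.
  s2 (successors {s1, s2, s4, s5, s6}): φ is true.
  s3 (successors ∅): φ is false.
  s4 (successors {s2, s5, s6}): φ is false.
  s5 (successors {s2, s4}): φ is false.
  s6 (successors {s1, s2, s4, s6}): φ is false.
For instance, at s5:
  At s5: s → □r is true, so ¬(s → □r) is false.
    At s5: s is false, □r is false, so s → □r is true.
      At s5: □r requires r at every successor {s2, s4}.
        r fails at s2, so □r is false at s5.
Satisfying worlds: {s2}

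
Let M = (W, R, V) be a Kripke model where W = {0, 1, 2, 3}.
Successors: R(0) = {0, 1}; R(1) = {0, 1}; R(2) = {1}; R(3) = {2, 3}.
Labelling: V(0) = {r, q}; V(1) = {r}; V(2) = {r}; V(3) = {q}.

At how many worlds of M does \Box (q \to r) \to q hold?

2

Recall that \Box ψ holds at a world iff ψ holds at every accessible world, and \Diamond ψ holds iff ψ holds at some accessible world.
Let φ = \Box (q \to r) \to q. Evaluate φ at each world:
  0 (successors {0, 1}): φ is true.
  1 (successors {0, 1}): φ is false.
  2 (successors {1}): φ is false.
  3 (successors {2, 3}): φ is true.
For instance, at 0:
  At 0: \Box (q \to r) is true, q is true, so \Box (q \to r) \to q is true.
    At 0: \Box (q \to r) requires q \to r at every successor {0, 1}.
      At 0: q \to r is true.
      At 1: q \to r is true.
    So \Box (q \to r) is true at 0.
Satisfying worlds: {0, 3}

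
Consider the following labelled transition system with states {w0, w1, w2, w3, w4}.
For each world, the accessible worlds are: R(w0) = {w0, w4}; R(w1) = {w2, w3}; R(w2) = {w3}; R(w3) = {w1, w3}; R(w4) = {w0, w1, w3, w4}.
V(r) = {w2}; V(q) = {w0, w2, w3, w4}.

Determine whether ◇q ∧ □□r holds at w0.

At w0: ◇q is true, □□r is false, so ◇q ∧ □□r is false.
  At w0: ◇q requires q at some successor in {w0, w4}.
    q holds at w0, so ◇q is true at w0.
  At w0: □□r requires □r at every successor {w0, w4}.
    □r fails at w0, so □□r is false at w0.
      At w0: □r requires r at every successor {w0, w4}.
        r fails at w0, so □r is false at w0.

No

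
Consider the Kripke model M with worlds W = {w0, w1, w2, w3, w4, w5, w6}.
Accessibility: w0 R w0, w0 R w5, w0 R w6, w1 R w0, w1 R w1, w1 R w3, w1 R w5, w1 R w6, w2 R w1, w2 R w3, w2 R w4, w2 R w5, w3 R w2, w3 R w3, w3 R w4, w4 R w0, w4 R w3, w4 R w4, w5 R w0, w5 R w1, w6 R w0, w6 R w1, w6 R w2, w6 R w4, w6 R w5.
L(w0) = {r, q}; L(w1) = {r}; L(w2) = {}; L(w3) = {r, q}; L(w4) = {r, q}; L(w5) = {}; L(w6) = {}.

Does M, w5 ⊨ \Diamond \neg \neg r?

Yes

At w5: \Diamond \neg \neg r requires \neg \neg r at some successor in {w0, w1}.
  \neg \neg r holds at w0, so \Diamond \neg \neg r is true at w5.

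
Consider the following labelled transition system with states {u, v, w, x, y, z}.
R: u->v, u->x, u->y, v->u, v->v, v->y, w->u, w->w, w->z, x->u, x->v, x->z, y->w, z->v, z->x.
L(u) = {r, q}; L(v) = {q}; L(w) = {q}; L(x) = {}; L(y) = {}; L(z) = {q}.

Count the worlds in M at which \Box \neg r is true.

3

Let φ = \Box \neg r. Evaluate φ at each world:
  u (successors {v, x, y}): φ is true.
  v (successors {u, v, y}): φ is false.
  w (successors {u, w, z}): φ is false.
  x (successors {u, v, z}): φ is false.
  y (successors {w}): φ is true.
  z (successors {v, x}): φ is true.
For instance, at w:
  At w: \Box \neg r requires \neg r at every successor {u, w, z}.
    \neg r fails at u, so \Box \neg r is false at w.
Satisfying worlds: {u, y, z}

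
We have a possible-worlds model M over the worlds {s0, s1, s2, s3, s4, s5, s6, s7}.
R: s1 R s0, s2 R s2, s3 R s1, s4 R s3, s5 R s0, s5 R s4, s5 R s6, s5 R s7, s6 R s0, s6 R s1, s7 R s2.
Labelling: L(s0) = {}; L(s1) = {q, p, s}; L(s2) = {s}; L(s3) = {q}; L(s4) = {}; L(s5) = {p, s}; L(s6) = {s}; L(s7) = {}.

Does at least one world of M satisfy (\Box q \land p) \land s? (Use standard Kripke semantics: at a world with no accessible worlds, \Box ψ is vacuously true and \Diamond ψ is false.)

Let φ = (\Box q \land p) \land s. Evaluate φ at each world:
  s0 (successors ∅): φ is false.
  s1 (successors {s0}): φ is false.
  s2 (successors {s2}): φ is false.
  s3 (successors {s1}): φ is false.
  s4 (successors {s3}): φ is false.
  s5 (successors {s0, s4, s6, s7}): φ is false.
  s6 (successors {s0, s1}): φ is false.
  s7 (successors {s2}): φ is false.
For instance, at s5:
  At s5: \Box q \land p is false, s is true, so (\Box q \land p) \land s is false.
    At s5: \Box q is false, p is true, so \Box q \land p is false.
      At s5: \Box q requires q at every successor {s0, s4, s6, s7}.
        q fails at s0, so \Box q is false at s5.

No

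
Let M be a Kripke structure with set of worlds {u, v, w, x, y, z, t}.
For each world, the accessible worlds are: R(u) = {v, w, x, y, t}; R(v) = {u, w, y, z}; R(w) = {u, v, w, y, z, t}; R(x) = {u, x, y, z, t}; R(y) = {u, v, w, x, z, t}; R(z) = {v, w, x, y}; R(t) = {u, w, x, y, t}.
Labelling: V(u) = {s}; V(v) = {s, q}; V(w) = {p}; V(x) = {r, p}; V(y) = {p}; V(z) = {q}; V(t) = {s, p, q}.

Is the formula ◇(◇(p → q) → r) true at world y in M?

At y: ◇(◇(p → q) → r) requires ◇(p → q) → r at some successor in {u, v, w, x, z, t}.
  ◇(p → q) → r holds at x, so ◇(◇(p → q) → r) is true at y.
    At x: ◇(p → q) is true, r is true, so ◇(p → q) → r is true.
      At x: ◇(p → q) requires p → q at some successor in {u, x, y, z, t}.
        p → q holds at u, so ◇(p → q) is true at x.

Yes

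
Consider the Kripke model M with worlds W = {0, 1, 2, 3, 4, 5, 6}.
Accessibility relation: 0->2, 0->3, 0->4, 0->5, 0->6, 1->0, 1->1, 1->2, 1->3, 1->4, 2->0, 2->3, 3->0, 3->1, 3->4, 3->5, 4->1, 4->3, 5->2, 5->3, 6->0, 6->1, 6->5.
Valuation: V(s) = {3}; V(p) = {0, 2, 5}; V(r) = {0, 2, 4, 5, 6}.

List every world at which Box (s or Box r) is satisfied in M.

none

Recall that Box ψ holds at a world iff ψ holds at every accessible world, and Dia ψ holds iff ψ holds at some accessible world.
Let φ = Box (s or Box r). Evaluate φ at each world:
  0 (successors {2, 3, 4, 5, 6}): φ is false.
  1 (successors {0, 1, 2, 3, 4}): φ is false.
  2 (successors {0, 3}): φ is false.
  3 (successors {0, 1, 4, 5}): φ is false.
  4 (successors {1, 3}): φ is false.
  5 (successors {2, 3}): φ is false.
  6 (successors {0, 1, 5}): φ is false.
For instance, at 5:
  At 5: Box (s or Box r) requires s or Box r at every successor {2, 3}.
    s or Box r fails at 2, so Box (s or Box r) is false at 5.
      At 2: s is false, Box r is false, so s or Box r is false.
Satisfying worlds: none.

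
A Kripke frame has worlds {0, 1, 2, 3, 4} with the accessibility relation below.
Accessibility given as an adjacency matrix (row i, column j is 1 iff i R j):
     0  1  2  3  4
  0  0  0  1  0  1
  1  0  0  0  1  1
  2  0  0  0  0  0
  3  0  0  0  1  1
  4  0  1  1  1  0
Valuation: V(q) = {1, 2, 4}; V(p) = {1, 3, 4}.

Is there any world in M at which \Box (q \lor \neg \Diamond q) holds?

Recall that \Box ψ holds at a world iff ψ holds at every accessible world, and \Diamond ψ holds iff ψ holds at some accessible world.
Let φ = \Box (q \lor \neg \Diamond q). Evaluate φ at each world:
  0 (successors {2, 4}): φ is true.
  1 (successors {3, 4}): φ is false.
  2 (successors ∅): φ is true.
  3 (successors {3, 4}): φ is false.
  4 (successors {1, 2, 3}): φ is false.
Detail at 0 (witness):
  At 0: \Box (q \lor \neg \Diamond q) requires q \lor \neg \Diamond q at every successor {2, 4}.
      At 2: q is true, \neg \Diamond q is true, so q \lor \neg \Diamond q is true.
      At 4: q is true, \neg \Diamond q is false, so q \lor \neg \Diamond q is true.
  So \Box (q \lor \neg \Diamond q) is true at 0.

Yes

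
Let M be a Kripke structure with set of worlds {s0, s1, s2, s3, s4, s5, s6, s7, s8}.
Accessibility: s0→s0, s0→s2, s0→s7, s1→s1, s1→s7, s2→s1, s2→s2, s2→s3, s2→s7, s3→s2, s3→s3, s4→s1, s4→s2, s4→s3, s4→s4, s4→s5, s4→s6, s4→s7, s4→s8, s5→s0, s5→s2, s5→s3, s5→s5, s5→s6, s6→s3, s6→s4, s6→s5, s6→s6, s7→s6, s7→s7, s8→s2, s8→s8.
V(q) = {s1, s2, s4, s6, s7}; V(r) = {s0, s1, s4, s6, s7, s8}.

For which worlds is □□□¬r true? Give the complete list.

Let φ = □□□¬r. Evaluate φ at each world:
  s0 (successors {s0, s2, s7}): φ is false.
  s1 (successors {s1, s7}): φ is false.
  s2 (successors {s1, s2, s3, s7}): φ is false.
  s3 (successors {s2, s3}): φ is false.
  s4 (successors {s1, s2, s3, s4, s5, s6, s7, s8}): φ is false.
  s5 (successors {s0, s2, s3, s5, s6}): φ is false.
  s6 (successors {s3, s4, s5, s6}): φ is false.
  s7 (successors {s6, s7}): φ is false.
  s8 (successors {s2, s8}): φ is false.
For instance, at s0:
  At s0: □□□¬r requires □□¬r at every successor {s0, s2, s7}.
    □□¬r fails at s0, so □□□¬r is false at s0.
      At s0: □□¬r requires □¬r at every successor {s0, s2, s7}.
        □¬r fails at s0, so □□¬r is false at s0.
Satisfying worlds: none.

none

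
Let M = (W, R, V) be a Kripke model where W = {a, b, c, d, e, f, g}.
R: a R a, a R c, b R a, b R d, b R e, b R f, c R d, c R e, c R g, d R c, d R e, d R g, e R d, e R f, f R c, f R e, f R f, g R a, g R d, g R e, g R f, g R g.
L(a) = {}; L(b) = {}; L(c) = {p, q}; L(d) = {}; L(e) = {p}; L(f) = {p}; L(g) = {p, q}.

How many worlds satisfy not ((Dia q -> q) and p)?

4

Let φ = not ((Dia q -> q) and p). Evaluate φ at each world:
  a (successors {a, c}): φ is true.
  b (successors {a, d, e, f}): φ is true.
  c (successors {d, e, g}): φ is false.
  d (successors {c, e, g}): φ is true.
  e (successors {d, f}): φ is false.
  f (successors {c, e, f}): φ is true.
  g (successors {a, d, e, f, g}): φ is false.
For instance, at a:
  At a: (Dia q -> q) and p is false, so not ((Dia q -> q) and p) is true.
    At a: Dia q -> q is false, p is false, so (Dia q -> q) and p is false.
      At a: Dia q is true, q is false, so Dia q -> q is false.
Satisfying worlds: {a, b, d, f}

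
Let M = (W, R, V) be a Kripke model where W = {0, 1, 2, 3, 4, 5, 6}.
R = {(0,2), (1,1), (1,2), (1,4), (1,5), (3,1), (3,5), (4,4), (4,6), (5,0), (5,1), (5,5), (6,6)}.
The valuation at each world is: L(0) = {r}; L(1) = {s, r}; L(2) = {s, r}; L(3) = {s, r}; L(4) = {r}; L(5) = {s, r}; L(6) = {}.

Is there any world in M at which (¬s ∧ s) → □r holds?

Let φ = (¬s ∧ s) → □r. Evaluate φ at each world:
  0 (successors {2}): φ is true.
  1 (successors {1, 2, 4, 5}): φ is true.
  2 (successors ∅): φ is true.
  3 (successors {1, 5}): φ is true.
  4 (successors {4, 6}): φ is true.
  5 (successors {0, 1, 5}): φ is true.
  6 (successors {6}): φ is true.
Detail at 0 (witness):
  At 0: ¬s ∧ s is false, □r is true, so (¬s ∧ s) → □r is true.
    At 0: □r requires r at every successor {2}.
      At 2: r is true.
    So □r is true at 0.

Yes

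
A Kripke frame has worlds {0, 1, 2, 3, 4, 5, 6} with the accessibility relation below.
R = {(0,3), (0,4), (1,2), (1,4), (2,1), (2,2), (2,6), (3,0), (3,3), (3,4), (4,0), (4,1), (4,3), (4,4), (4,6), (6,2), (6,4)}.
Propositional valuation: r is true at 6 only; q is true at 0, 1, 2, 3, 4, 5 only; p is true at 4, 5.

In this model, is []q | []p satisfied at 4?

No

Recall that []ψ holds at a world iff ψ holds at every accessible world, and <>ψ holds iff ψ holds at some accessible world.
At 4: []q is false, []p is false, so []q | []p is false.
  At 4: []q requires q at every successor {0, 1, 3, 4, 6}.
    q fails at 6, so []q is false at 4.
  At 4: []p requires p at every successor {0, 1, 3, 4, 6}.
    p fails at 0, so []p is false at 4.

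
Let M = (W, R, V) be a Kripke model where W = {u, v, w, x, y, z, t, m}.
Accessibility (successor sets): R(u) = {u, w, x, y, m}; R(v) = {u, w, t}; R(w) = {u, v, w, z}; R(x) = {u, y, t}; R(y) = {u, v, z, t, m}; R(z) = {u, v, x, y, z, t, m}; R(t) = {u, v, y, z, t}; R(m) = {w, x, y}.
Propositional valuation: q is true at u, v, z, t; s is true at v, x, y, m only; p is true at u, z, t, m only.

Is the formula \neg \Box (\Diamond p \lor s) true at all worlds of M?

Let φ = \neg \Box (\Diamond p \lor s). Evaluate φ at each world:
  u (successors {u, w, x, y, m}): φ is false.
  v (successors {u, w, t}): φ is false.
  w (successors {u, v, w, z}): φ is false.
  x (successors {u, y, t}): φ is false.
  y (successors {u, v, z, t, m}): φ is false.
  z (successors {u, v, x, y, z, t, m}): φ is false.
  t (successors {u, v, y, z, t}): φ is false.
  m (successors {w, x, y}): φ is false.
Detail at u (counterexample):
  At u: \Box (\Diamond p \lor s) is true, so \neg \Box (\Diamond p \lor s) is false.
    At u: \Box (\Diamond p \lor s) requires \Diamond p \lor s at every successor {u, w, x, y, m}.
      At u: \Diamond p \lor s is true.
      At w: \Diamond p \lor s is true.
      At x: \Diamond p \lor s is true.
      At y: \Diamond p \lor s is true.
      At m: \Diamond p \lor s is true.
    So \Box (\Diamond p \lor s) is true at u.

No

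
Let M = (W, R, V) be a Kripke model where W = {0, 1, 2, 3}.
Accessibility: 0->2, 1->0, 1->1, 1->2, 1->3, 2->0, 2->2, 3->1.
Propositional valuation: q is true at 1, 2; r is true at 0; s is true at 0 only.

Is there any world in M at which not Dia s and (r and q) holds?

No

Let φ = not Dia s and (r and q). Evaluate φ at each world:
  0 (successors {2}): φ is false.
  1 (successors {0, 1, 2, 3}): φ is false.
  2 (successors {0, 2}): φ is false.
  3 (successors {1}): φ is false.
For instance, at 0:
  At 0: not Dia s is true, r and q is false, so not Dia s and (r and q) is false.
    At 0: Dia s is false, so not Dia s is true.
      At 0: Dia s requires s at some successor in {2}.
        At 2: s is false.
      So Dia s is false at 0.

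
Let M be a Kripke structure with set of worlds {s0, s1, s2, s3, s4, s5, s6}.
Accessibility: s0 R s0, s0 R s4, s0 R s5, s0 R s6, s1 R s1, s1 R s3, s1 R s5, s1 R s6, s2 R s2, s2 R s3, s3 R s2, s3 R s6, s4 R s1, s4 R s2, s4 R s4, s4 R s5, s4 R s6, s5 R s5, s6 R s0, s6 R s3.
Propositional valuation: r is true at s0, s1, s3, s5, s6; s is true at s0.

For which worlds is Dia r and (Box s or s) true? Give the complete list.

Recall that Box ψ holds at a world iff ψ holds at every accessible world, and Dia ψ holds iff ψ holds at some accessible world.
Let φ = Dia r and (Box s or s). Evaluate φ at each world:
  s0 (successors {s0, s4, s5, s6}): φ is true.
  s1 (successors {s1, s3, s5, s6}): φ is false.
  s2 (successors {s2, s3}): φ is false.
  s3 (successors {s2, s6}): φ is false.
  s4 (successors {s1, s2, s4, s5, s6}): φ is false.
  s5 (successors {s5}): φ is false.
  s6 (successors {s0, s3}): φ is false.
For instance, at s5:
  At s5: Dia r is true, Box s or s is false, so Dia r and (Box s or s) is false.
    At s5: Dia r requires r at some successor in {s5}.
      r holds at s5, so Dia r is true at s5.
    At s5: Box s is false, s is false, so Box s or s is false.
      At s5: Box s requires s at every successor {s5}.
        s fails at s5, so Box s is false at s5.
Satisfying worlds: {s0}

s0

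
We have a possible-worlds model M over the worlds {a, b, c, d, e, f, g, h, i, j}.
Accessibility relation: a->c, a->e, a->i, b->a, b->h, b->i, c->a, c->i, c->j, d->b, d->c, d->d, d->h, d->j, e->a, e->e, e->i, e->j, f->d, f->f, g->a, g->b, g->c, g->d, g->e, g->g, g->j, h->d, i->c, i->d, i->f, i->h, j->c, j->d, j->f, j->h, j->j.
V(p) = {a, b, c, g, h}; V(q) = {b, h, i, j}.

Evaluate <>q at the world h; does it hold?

Recall that <>ψ holds at a world iff ψ holds at some accessible world.
At h: <>q requires q at some successor in {d}.
  At d: q is false.
So <>q is false at h.

No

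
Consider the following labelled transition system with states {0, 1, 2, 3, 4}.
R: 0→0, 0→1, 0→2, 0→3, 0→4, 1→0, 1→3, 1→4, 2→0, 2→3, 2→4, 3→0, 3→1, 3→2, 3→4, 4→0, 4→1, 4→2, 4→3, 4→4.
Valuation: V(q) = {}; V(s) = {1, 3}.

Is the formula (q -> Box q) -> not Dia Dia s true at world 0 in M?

At 0: q -> Box q is true, not Dia Dia s is false, so (q -> Box q) -> not Dia Dia s is false.
  At 0: q is false, Box q is false, so q -> Box q is true.
    At 0: Box q requires q at every successor {0, 1, 2, 3, 4}.
      q fails at 0, so Box q is false at 0.
  At 0: Dia Dia s is true, so not Dia Dia s is false.
    At 0: Dia Dia s requires Dia s at some successor in {0, 1, 2, 3, 4}.
      Dia s holds at 0, so Dia Dia s is true at 0.

No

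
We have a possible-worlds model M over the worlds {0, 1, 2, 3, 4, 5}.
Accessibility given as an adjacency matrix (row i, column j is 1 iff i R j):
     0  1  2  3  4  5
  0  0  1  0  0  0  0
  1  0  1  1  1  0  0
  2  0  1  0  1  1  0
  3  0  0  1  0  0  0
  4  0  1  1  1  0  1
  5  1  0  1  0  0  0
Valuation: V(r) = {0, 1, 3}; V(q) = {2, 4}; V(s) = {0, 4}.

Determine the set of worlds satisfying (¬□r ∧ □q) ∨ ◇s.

2, 3, 5

Let φ = (¬□r ∧ □q) ∨ ◇s. Evaluate φ at each world:
  0 (successors {1}): φ is false.
  1 (successors {1, 2, 3}): φ is false.
  2 (successors {1, 3, 4}): φ is true.
  3 (successors {2}): φ is true.
  4 (successors {1, 2, 3, 5}): φ is false.
  5 (successors {0, 2}): φ is true.
For instance, at 4:
  At 4: ¬□r ∧ □q is false, ◇s is false, so (¬□r ∧ □q) ∨ ◇s is false.
    At 4: ¬□r is true, □q is false, so ¬□r ∧ □q is false.
      At 4: □r is false, so ¬□r is true.
      At 4: □q requires q at every successor {1, 2, 3, 5}.
        q fails at 1, so □q is false at 4.
    At 4: ◇s requires s at some successor in {1, 2, 3, 5}.
      At 1: s is false.
      At 2: s is false.
      At 3: s is false.
      At 5: s is false.
    So ◇s is false at 4.
Satisfying worlds: {2, 3, 5}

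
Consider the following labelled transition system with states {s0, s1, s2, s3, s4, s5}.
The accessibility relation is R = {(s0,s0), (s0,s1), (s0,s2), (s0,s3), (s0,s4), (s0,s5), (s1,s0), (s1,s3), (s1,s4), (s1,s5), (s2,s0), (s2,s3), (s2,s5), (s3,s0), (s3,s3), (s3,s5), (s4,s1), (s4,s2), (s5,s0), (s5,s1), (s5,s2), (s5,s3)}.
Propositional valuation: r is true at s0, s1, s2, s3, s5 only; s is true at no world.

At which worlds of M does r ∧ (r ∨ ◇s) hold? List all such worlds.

s0, s1, s2, s3, s5

Let φ = r ∧ (r ∨ ◇s). Evaluate φ at each world:
  s0 (successors {s0, s1, s2, s3, s4, s5}): φ is true.
  s1 (successors {s0, s3, s4, s5}): φ is true.
  s2 (successors {s0, s3, s5}): φ is true.
  s3 (successors {s0, s3, s5}): φ is true.
  s4 (successors {s1, s2}): φ is false.
  s5 (successors {s0, s1, s2, s3}): φ is true.
For instance, at s5:
  At s5: r is true, r ∨ ◇s is true, so r ∧ (r ∨ ◇s) is true.
    At s5: r is true, ◇s is false, so r ∨ ◇s is true.
      At s5: ◇s requires s at some successor in {s0, s1, s2, s3}.
        At s0: s is false.
        At s1: s is false.
        At s2: s is false.
        At s3: s is false.
      So ◇s is false at s5.
Satisfying worlds: {s0, s1, s2, s3, s5}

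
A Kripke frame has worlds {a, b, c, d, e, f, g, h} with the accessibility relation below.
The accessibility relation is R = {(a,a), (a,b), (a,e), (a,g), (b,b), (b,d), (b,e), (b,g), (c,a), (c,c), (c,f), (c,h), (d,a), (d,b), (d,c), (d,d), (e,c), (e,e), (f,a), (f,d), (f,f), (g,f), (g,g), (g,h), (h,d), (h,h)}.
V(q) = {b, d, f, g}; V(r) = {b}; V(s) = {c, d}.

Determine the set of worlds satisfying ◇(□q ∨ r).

a, b, d

Let φ = ◇(□q ∨ r). Evaluate φ at each world:
  a (successors {a, b, e, g}): φ is true.
  b (successors {b, d, e, g}): φ is true.
  c (successors {a, c, f, h}): φ is false.
  d (successors {a, b, c, d}): φ is true.
  e (successors {c, e}): φ is false.
  f (successors {a, d, f}): φ is false.
  g (successors {f, g, h}): φ is false.
  h (successors {d, h}): φ is false.
For instance, at g:
  At g: ◇(□q ∨ r) requires □q ∨ r at some successor in {f, g, h}.
    At f: □q ∨ r is false.
    At g: □q ∨ r is false.
    At h: □q ∨ r is false.
  So ◇(□q ∨ r) is false at g.
Satisfying worlds: {a, b, d}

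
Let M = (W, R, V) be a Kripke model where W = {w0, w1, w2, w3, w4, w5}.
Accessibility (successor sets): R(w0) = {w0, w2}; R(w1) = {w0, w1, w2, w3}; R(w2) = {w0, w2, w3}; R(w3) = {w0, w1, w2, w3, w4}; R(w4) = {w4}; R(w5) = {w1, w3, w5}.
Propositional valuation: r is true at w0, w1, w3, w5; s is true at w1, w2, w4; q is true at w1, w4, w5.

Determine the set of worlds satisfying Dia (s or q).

w0, w1, w2, w3, w4, w5

Recall that Dia ψ holds at a world iff ψ holds at some accessible world.
Let φ = Dia (s or q). Evaluate φ at each world:
  w0 (successors {w0, w2}): φ is true.
  w1 (successors {w0, w1, w2, w3}): φ is true.
  w2 (successors {w0, w2, w3}): φ is true.
  w3 (successors {w0, w1, w2, w3, w4}): φ is true.
  w4 (successors {w4}): φ is true.
  w5 (successors {w1, w3, w5}): φ is true.
For instance, at w5:
  At w5: Dia (s or q) requires s or q at some successor in {w1, w3, w5}.
    s or q holds at w1, so Dia (s or q) is true at w5.
Satisfying worlds: {w0, w1, w2, w3, w4, w5}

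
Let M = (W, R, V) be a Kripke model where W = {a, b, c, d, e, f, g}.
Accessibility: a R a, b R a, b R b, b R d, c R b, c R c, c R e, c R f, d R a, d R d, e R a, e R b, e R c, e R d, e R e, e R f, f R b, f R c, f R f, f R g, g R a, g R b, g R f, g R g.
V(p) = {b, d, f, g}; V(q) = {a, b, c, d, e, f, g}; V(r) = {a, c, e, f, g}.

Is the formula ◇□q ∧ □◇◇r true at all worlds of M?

Let φ = ◇□q ∧ □◇◇r. Evaluate φ at each world:
  a (successors {a}): φ is true.
  b (successors {a, b, d}): φ is true.
  c (successors {b, c, e, f}): φ is true.
  d (successors {a, d}): φ is true.
  e (successors {a, b, c, d, e, f}): φ is true.
  f (successors {b, c, f, g}): φ is true.
  g (successors {a, b, f, g}): φ is true.
For instance, at g:
  At g: ◇□q is true, □◇◇r is true, so ◇□q ∧ □◇◇r is true.
    At g: ◇□q requires □q at some successor in {a, b, f, g}.
      □q holds at a, so ◇□q is true at g.
    At g: □◇◇r requires ◇◇r at every successor {a, b, f, g}.
      At a: ◇◇r is true.
      At b: ◇◇r is true.
      At f: ◇◇r is true.
      At g: ◇◇r is true.
    So □◇◇r is true at g.

Yes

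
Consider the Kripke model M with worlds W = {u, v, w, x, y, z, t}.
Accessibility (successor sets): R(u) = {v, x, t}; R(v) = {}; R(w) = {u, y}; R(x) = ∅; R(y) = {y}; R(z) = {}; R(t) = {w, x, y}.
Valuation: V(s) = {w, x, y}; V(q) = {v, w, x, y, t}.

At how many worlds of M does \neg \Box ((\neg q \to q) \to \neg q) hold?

Recall that \Box ψ holds at a world iff ψ holds at every accessible world, and \Diamond ψ holds iff ψ holds at some accessible world.
Let φ = \neg \Box ((\neg q \to q) \to \neg q). Evaluate φ at each world:
  u (successors {v, x, t}): φ is true.
  v (successors ∅): φ is false.
  w (successors {u, y}): φ is true.
  x (successors ∅): φ is false.
  y (successors {y}): φ is true.
  z (successors ∅): φ is false.
  t (successors {w, x, y}): φ is true.
For instance, at w:
  At w: \Box ((\neg q \to q) \to \neg q) is false, so \neg \Box ((\neg q \to q) \to \neg q) is true.
    At w: \Box ((\neg q \to q) \to \neg q) requires (\neg q \to q) \to \neg q at every successor {u, y}.
      (\neg q \to q) \to \neg q fails at y, so \Box ((\neg q \to q) \to \neg q) is false at w.
Satisfying worlds: {u, w, y, t}

4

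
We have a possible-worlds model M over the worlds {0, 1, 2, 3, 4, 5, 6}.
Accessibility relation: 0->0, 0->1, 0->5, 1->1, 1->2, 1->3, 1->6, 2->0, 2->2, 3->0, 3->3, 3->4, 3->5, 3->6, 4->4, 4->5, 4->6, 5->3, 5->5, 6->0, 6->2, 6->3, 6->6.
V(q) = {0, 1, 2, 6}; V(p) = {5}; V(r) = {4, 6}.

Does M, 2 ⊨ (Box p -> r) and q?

Yes

At 2: Box p -> r is true, q is true, so (Box p -> r) and q is true.
  At 2: Box p is false, r is false, so Box p -> r is true.
    At 2: Box p requires p at every successor {0, 2}.
      p fails at 0, so Box p is false at 2.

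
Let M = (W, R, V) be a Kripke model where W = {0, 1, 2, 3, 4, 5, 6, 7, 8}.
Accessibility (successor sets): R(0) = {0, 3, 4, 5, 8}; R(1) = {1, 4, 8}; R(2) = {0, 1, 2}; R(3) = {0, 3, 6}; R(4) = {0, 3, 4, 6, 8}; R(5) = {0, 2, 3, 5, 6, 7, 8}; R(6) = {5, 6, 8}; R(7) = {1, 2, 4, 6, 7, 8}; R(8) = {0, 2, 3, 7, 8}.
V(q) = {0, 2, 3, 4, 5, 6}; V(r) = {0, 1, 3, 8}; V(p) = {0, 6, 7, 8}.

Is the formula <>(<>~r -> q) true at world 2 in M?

Yes

At 2: <>(<>~r -> q) requires <>~r -> q at some successor in {0, 1, 2}.
  <>~r -> q holds at 0, so <>(<>~r -> q) is true at 2.
    At 0: <>~r is true, q is true, so <>~r -> q is true.
      At 0: <>~r requires ~r at some successor in {0, 3, 4, 5, 8}.
        ~r holds at 4, so <>~r is true at 0.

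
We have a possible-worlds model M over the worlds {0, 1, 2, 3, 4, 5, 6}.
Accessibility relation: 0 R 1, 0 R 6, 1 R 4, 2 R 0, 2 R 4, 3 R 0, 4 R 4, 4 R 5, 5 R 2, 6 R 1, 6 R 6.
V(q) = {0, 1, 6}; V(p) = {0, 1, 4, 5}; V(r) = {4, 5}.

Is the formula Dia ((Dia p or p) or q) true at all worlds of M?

Yes

Let φ = Dia ((Dia p or p) or q). Evaluate φ at each world:
  0 (successors {1, 6}): φ is true.
  1 (successors {4}): φ is true.
  2 (successors {0, 4}): φ is true.
  3 (successors {0}): φ is true.
  4 (successors {4, 5}): φ is true.
  5 (successors {2}): φ is true.
  6 (successors {1, 6}): φ is true.
For instance, at 5:
  At 5: Dia ((Dia p or p) or q) requires (Dia p or p) or q at some successor in {2}.
    (Dia p or p) or q holds at 2, so Dia ((Dia p or p) or q) is true at 5.
      At 2: Dia p or p is true, q is false, so (Dia p or p) or q is true.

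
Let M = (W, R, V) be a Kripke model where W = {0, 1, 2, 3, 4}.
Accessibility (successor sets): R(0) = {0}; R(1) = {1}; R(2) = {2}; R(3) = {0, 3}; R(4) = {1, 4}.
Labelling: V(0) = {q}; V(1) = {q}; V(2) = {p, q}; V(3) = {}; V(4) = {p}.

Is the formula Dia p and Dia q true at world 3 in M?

At 3: Dia p is false, Dia q is true, so Dia p and Dia q is false.
  At 3: Dia p requires p at some successor in {0, 3}.
    At 0: p is false.
    At 3: p is false.
  So Dia p is false at 3.
  At 3: Dia q requires q at some successor in {0, 3}.
    q holds at 0, so Dia q is true at 3.

No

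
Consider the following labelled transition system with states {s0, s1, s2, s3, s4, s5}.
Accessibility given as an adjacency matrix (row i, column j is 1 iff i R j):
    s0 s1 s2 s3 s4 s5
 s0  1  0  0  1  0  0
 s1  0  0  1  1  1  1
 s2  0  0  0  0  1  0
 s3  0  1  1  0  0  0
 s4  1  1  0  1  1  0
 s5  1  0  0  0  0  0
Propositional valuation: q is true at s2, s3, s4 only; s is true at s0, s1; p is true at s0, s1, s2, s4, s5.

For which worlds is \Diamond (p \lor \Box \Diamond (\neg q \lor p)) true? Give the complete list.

Let φ = \Diamond (p \lor \Box \Diamond (\neg q \lor p)). Evaluate φ at each world:
  s0 (successors {s0, s3}): φ is true.
  s1 (successors {s2, s3, s4, s5}): φ is true.
  s2 (successors {s4}): φ is true.
  s3 (successors {s1, s2}): φ is true.
  s4 (successors {s0, s1, s3, s4}): φ is true.
  s5 (successors {s0}): φ is true.
For instance, at s2:
  At s2: \Diamond (p \lor \Box \Diamond (\neg q \lor p)) requires p \lor \Box \Diamond (\neg q \lor p) at some successor in {s4}.
    p \lor \Box \Diamond (\neg q \lor p) holds at s4, so \Diamond (p \lor \Box \Diamond (\neg q \lor p)) is true at s2.
      At s4: p is true, \Box \Diamond (\neg q \lor p) is true, so p \lor \Box \Diamond (\neg q \lor p) is true.
Satisfying worlds: {s0, s1, s2, s3, s4, s5}

s0, s1, s2, s3, s4, s5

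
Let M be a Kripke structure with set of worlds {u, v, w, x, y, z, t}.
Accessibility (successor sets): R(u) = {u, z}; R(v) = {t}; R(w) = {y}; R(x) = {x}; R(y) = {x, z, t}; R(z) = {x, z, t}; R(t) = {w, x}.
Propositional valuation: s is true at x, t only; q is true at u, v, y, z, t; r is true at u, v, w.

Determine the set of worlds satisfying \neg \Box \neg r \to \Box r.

v, w, x, y, z

Recall that \Box ψ holds at a world iff ψ holds at every accessible world, and \Diamond ψ holds iff ψ holds at some accessible world.
Let φ = \neg \Box \neg r \to \Box r. Evaluate φ at each world:
  u (successors {u, z}): φ is false.
  v (successors {t}): φ is true.
  w (successors {y}): φ is true.
  x (successors {x}): φ is true.
  y (successors {x, z, t}): φ is true.
  z (successors {x, z, t}): φ is true.
  t (successors {w, x}): φ is false.
For instance, at v:
  At v: \neg \Box \neg r is false, \Box r is false, so \neg \Box \neg r \to \Box r is true.
    At v: \Box \neg r is true, so \neg \Box \neg r is false.
      At v: \Box \neg r requires \neg r at every successor {t}.
        At t: \neg r is true.
      So \Box \neg r is true at v.
    At v: \Box r requires r at every successor {t}.
      r fails at t, so \Box r is false at v.
Satisfying worlds: {v, w, x, y, z}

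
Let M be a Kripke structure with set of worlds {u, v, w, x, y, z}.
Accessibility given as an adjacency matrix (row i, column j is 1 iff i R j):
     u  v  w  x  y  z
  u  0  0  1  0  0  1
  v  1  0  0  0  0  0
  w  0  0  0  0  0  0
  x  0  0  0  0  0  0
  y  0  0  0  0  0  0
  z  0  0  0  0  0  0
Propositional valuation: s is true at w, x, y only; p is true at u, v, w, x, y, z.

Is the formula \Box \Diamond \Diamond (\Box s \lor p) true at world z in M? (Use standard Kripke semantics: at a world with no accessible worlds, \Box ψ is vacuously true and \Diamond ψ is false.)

At z: no accessible worlds, so \Box \Diamond \Diamond (\Box s \lor p) holds vacuously.

Yes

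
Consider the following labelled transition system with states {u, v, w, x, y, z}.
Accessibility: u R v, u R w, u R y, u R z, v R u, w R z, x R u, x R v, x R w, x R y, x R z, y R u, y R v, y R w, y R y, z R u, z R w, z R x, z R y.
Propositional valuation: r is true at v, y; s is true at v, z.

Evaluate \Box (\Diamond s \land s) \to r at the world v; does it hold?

Yes

At v: \Box (\Diamond s \land s) is false, r is true, so \Box (\Diamond s \land s) \to r is true.
  At v: \Box (\Diamond s \land s) requires \Diamond s \land s at every successor {u}.
    \Diamond s \land s fails at u, so \Box (\Diamond s \land s) is false at v.
      At u: \Diamond s is true, s is false, so \Diamond s \land s is false.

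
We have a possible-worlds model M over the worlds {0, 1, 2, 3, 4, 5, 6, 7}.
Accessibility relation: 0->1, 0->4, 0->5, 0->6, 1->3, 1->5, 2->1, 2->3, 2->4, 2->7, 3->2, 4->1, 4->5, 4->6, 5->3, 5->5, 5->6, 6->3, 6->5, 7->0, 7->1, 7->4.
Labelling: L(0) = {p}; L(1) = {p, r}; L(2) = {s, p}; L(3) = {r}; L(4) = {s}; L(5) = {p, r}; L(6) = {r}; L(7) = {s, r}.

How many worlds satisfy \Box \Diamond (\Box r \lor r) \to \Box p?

5

Let φ = \Box \Diamond (\Box r \lor r) \to \Box p. Evaluate φ at each world:
  0 (successors {1, 4, 5, 6}): φ is false.
  1 (successors {3, 5}): φ is true.
  2 (successors {1, 3, 4, 7}): φ is true.
  3 (successors {2}): φ is true.
  4 (successors {1, 5, 6}): φ is false.
  5 (successors {3, 5, 6}): φ is true.
  6 (successors {3, 5}): φ is true.
  7 (successors {0, 1, 4}): φ is false.
For instance, at 5:
  At 5: \Box \Diamond (\Box r \lor r) is false, \Box p is false, so \Box \Diamond (\Box r \lor r) \to \Box p is true.
    At 5: \Box \Diamond (\Box r \lor r) requires \Diamond (\Box r \lor r) at every successor {3, 5, 6}.
      \Diamond (\Box r \lor r) fails at 3, so \Box \Diamond (\Box r \lor r) is false at 5.
    At 5: \Box p requires p at every successor {3, 5, 6}.
      p fails at 3, so \Box p is false at 5.
Satisfying worlds: {1, 2, 3, 5, 6}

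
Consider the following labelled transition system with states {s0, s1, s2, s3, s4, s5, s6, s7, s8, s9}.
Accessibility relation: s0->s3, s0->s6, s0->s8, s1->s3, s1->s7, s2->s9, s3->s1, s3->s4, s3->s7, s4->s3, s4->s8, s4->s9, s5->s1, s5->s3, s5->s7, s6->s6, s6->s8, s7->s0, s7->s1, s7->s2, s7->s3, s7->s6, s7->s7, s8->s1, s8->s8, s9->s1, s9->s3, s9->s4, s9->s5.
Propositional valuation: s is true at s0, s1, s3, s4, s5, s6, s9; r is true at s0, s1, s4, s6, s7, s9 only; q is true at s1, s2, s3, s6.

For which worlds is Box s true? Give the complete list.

Let φ = Box s. Evaluate φ at each world:
  s0 (successors {s3, s6, s8}): φ is false.
  s1 (successors {s3, s7}): φ is false.
  s2 (successors {s9}): φ is true.
  s3 (successors {s1, s4, s7}): φ is false.
  s4 (successors {s3, s8, s9}): φ is false.
  s5 (successors {s1, s3, s7}): φ is false.
  s6 (successors {s6, s8}): φ is false.
  s7 (successors {s0, s1, s2, s3, s6, s7}): φ is false.
  s8 (successors {s1, s8}): φ is false.
  s9 (successors {s1, s3, s4, s5}): φ is true.
For instance, at s1:
  At s1: Box s requires s at every successor {s3, s7}.
    s fails at s7, so Box s is false at s1.
Satisfying worlds: {s2, s9}

s2, s9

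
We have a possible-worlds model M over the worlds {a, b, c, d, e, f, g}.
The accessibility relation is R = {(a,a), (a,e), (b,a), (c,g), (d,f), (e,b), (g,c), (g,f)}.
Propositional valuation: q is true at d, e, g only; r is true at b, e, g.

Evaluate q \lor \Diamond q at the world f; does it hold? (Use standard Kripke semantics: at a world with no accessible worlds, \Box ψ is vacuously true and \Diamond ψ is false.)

At f: q is false, \Diamond q is false, so q \lor \Diamond q is false.
  At f: no accessible worlds, so \Diamond q is false.

No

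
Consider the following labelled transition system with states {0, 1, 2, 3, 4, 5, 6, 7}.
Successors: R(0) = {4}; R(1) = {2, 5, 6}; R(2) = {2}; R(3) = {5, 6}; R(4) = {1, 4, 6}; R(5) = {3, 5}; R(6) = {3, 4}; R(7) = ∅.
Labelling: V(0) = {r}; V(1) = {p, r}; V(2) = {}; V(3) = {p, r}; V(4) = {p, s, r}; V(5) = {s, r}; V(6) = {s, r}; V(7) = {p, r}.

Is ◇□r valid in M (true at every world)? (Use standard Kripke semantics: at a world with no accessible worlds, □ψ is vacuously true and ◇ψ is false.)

Recall that □ψ holds at a world iff ψ holds at every accessible world, and ◇ψ holds iff ψ holds at some accessible world.
Let φ = ◇□r. Evaluate φ at each world:
  0 (successors {4}): φ is true.
  1 (successors {2, 5, 6}): φ is true.
  2 (successors {2}): φ is false.
  3 (successors {5, 6}): φ is true.
  4 (successors {1, 4, 6}): φ is true.
  5 (successors {3, 5}): φ is true.
  6 (successors {3, 4}): φ is true.
  7 (successors ∅): φ is false.
Detail at 2 (counterexample):
  At 2: ◇□r requires □r at some successor in {2}.
    At 2: □r is false.
  So ◇□r is false at 2.

No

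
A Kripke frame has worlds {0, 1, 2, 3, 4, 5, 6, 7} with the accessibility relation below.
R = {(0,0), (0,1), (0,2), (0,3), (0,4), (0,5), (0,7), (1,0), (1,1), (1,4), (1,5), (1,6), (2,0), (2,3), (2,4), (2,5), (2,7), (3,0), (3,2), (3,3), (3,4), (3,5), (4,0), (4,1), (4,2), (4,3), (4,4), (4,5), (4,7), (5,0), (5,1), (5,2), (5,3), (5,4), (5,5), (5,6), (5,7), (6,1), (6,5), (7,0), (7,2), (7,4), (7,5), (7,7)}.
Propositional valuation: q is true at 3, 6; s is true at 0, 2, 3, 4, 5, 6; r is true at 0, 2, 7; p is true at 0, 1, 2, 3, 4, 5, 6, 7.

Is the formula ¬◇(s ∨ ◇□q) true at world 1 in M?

No

At 1: ◇(s ∨ ◇□q) is true, so ¬◇(s ∨ ◇□q) is false.
  At 1: ◇(s ∨ ◇□q) requires s ∨ ◇□q at some successor in {0, 1, 4, 5, 6}.
    s ∨ ◇□q holds at 0, so ◇(s ∨ ◇□q) is true at 1.
      At 0: s is true, ◇□q is false, so s ∨ ◇□q is true.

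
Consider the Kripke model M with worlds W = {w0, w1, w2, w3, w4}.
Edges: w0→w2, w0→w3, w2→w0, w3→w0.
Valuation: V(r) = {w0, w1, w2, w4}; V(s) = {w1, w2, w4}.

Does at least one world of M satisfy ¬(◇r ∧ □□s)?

Let φ = ¬(◇r ∧ □□s). Evaluate φ at each world:
  w0 (successors {w2, w3}): φ is true.
  w1 (successors ∅): φ is true.
  w2 (successors {w0}): φ is true.
  w3 (successors {w0}): φ is true.
  w4 (successors ∅): φ is true.
Detail at w0 (witness):
  At w0: ◇r ∧ □□s is false, so ¬(◇r ∧ □□s) is true.
    At w0: ◇r is true, □□s is false, so ◇r ∧ □□s is false.
      At w0: ◇r requires r at some successor in {w2, w3}.
        r holds at w2, so ◇r is true at w0.
      At w0: □□s requires □s at every successor {w2, w3}.
        □s fails at w2, so □□s is false at w0.

Yes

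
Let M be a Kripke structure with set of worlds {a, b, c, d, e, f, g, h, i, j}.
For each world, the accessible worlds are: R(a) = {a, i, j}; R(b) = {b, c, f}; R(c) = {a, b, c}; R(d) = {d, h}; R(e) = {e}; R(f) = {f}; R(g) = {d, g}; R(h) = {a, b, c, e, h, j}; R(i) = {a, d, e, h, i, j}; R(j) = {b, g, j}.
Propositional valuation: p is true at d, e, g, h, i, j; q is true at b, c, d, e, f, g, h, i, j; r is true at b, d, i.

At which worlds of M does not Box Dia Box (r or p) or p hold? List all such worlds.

Let φ = not Box Dia Box (r or p) or p. Evaluate φ at each world:
  a (successors {a, i, j}): φ is false.
  b (successors {b, c, f}): φ is true.
  c (successors {a, b, c}): φ is true.
  d (successors {d, h}): φ is true.
  e (successors {e}): φ is true.
  f (successors {f}): φ is true.
  g (successors {d, g}): φ is true.
  h (successors {a, b, c, e, h, j}): φ is true.
  i (successors {a, d, e, h, i, j}): φ is true.
  j (successors {b, g, j}): φ is true.
For instance, at e:
  At e: not Box Dia Box (r or p) is false, p is true, so not Box Dia Box (r or p) or p is true.
    At e: Box Dia Box (r or p) is true, so not Box Dia Box (r or p) is false.
      At e: Box Dia Box (r or p) requires Dia Box (r or p) at every successor {e}.
        At e: Dia Box (r or p) is true.
      So Box Dia Box (r or p) is true at e.
Satisfying worlds: {b, c, d, e, f, g, h, i, j}

b, c, d, e, f, g, h, i, j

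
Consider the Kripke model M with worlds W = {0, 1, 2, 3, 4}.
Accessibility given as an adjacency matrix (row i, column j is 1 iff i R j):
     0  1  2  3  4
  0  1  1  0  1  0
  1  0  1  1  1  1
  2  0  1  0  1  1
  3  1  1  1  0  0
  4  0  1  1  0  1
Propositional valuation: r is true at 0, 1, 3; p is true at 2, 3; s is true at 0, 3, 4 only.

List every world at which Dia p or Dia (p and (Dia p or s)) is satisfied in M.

Let φ = Dia p or Dia (p and (Dia p or s)). Evaluate φ at each world:
  0 (successors {0, 1, 3}): φ is true.
  1 (successors {1, 2, 3, 4}): φ is true.
  2 (successors {1, 3, 4}): φ is true.
  3 (successors {0, 1, 2}): φ is true.
  4 (successors {1, 2, 4}): φ is true.
For instance, at 1:
  At 1: Dia p is true, Dia (p and (Dia p or s)) is true, so Dia p or Dia (p and (Dia p or s)) is true.
    At 1: Dia p requires p at some successor in {1, 2, 3, 4}.
      p holds at 2, so Dia p is true at 1.
    At 1: Dia (p and (Dia p or s)) requires p and (Dia p or s) at some successor in {1, 2, 3, 4}.
      p and (Dia p or s) holds at 2, so Dia (p and (Dia p or s)) is true at 1.
Satisfying worlds: {0, 1, 2, 3, 4}

0, 1, 2, 3, 4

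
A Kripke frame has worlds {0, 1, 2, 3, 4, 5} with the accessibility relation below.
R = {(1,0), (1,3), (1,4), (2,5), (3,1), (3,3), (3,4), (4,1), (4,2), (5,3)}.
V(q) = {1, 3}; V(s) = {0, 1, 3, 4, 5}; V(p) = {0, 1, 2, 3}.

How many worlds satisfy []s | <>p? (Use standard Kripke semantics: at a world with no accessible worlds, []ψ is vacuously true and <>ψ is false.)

Let φ = []s | <>p. Evaluate φ at each world:
  0 (successors ∅): φ is true.
  1 (successors {0, 3, 4}): φ is true.
  2 (successors {5}): φ is true.
  3 (successors {1, 3, 4}): φ is true.
  4 (successors {1, 2}): φ is true.
  5 (successors {3}): φ is true.
For instance, at 4:
  At 4: []s is false, <>p is true, so []s | <>p is true.
    At 4: []s requires s at every successor {1, 2}.
      s fails at 2, so []s is false at 4.
    At 4: <>p requires p at some successor in {1, 2}.
      p holds at 1, so <>p is true at 4.
Satisfying worlds: {0, 1, 2, 3, 4, 5}

6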